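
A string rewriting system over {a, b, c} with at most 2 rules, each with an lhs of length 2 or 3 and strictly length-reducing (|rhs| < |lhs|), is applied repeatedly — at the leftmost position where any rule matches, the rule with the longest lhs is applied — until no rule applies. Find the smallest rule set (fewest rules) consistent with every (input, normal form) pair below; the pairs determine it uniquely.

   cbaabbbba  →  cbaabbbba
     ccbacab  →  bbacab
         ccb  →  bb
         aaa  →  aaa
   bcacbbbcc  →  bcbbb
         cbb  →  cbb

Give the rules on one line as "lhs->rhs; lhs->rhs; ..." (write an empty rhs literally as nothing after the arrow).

  | cbaabbbba
  | ccbacab => bbacab
  | ccb => bb
  | aaa

acb->; cc->b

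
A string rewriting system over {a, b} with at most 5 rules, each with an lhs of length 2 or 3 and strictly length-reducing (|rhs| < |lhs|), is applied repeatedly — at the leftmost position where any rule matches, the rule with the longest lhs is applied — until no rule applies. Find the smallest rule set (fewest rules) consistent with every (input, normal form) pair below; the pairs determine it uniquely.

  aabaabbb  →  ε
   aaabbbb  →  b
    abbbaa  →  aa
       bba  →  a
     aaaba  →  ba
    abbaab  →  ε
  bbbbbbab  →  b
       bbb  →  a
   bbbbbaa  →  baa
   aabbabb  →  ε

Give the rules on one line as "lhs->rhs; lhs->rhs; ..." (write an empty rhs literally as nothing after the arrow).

ab->b; abb->b; bb->; bbb->a

  | aabaabbb => abaabbb => baabbb => babb => bb => ε
  | aaabbbb => aabbb => abb => b
  | abbbaa => bbaa => aa
  | bba => a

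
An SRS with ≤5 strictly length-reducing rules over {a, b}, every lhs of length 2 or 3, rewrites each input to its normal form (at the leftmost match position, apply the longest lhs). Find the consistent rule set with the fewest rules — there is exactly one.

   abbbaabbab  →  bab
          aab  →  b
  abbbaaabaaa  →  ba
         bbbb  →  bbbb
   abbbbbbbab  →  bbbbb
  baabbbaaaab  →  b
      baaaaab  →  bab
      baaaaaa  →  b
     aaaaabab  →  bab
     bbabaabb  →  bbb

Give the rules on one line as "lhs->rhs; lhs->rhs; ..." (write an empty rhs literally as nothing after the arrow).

aa->; aba->ba; abb->b; bba->

  | abbbaabbab => bbaabbab => abbab => bab
  | aab => b
  | abbbaaabaaa => bbaaabaaa => aabaaa => baaa => ba
  | bbbb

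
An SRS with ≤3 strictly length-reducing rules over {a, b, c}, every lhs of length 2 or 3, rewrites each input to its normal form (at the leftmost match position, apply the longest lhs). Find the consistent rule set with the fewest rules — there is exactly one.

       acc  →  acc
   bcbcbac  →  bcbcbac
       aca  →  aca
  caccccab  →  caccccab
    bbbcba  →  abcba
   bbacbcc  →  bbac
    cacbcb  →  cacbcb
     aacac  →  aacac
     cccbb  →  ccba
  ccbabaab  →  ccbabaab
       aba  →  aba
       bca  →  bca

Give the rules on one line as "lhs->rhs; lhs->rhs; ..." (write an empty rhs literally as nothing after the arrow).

bbb->ab; bcc->; cbb->ba

  | acc
  | bcbcbac
  | aca
  | caccccab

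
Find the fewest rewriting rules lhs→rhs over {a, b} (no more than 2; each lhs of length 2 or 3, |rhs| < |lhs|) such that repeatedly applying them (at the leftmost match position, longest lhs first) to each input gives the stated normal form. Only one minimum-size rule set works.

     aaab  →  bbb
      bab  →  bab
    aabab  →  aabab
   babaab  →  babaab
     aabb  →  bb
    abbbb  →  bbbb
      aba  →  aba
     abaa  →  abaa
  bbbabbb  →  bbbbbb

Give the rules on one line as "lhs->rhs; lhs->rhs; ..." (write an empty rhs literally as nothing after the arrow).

  | aaab => bbb
  | bab
  | aabab
  | babaab

aaa->bb; abb->bb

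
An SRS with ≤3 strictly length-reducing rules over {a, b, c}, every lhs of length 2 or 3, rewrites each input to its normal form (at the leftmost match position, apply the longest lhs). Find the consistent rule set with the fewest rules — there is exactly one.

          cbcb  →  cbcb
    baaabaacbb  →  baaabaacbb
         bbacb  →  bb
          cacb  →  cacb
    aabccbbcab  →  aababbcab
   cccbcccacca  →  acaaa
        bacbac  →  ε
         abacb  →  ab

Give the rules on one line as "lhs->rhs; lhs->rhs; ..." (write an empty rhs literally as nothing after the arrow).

  | cbcb
  | baaabaacbb
  | bbacb => bb
  | cacb

bac->; cc->a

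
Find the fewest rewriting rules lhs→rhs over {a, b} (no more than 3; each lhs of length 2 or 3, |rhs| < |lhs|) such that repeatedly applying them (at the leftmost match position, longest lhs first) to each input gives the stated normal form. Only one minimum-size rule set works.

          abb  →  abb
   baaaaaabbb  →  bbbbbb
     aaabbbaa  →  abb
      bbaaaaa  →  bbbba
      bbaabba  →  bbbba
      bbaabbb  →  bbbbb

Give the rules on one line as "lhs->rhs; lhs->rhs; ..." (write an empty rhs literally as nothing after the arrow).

  | abb
  | baaaaaabbb => bbaaaabbb => bbbaabbb => bbbbbb
  | aaabbbaa => babbbaa => abbaa => abb
  | bbaaaaa => bbbaaa => bbbba

aa->; aaa->ba; bab->a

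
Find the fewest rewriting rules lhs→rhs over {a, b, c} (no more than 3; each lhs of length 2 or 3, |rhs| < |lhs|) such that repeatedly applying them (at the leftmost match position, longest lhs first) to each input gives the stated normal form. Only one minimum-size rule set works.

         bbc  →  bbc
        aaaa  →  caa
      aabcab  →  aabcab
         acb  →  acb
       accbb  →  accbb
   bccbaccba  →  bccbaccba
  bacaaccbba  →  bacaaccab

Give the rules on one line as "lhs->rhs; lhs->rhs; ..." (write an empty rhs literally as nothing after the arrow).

aaa->ca; bba->ab

  | bbc
  | aaaa => caa
  | aabcab
  | acb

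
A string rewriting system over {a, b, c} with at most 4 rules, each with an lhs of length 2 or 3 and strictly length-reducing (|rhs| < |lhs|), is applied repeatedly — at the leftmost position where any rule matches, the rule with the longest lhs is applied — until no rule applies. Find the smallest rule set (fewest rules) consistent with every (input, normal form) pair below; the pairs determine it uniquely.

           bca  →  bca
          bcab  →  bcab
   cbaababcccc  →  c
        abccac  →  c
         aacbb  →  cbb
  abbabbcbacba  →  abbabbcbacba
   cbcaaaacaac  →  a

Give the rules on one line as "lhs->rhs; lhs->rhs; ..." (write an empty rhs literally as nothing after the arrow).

  | bca
  | bcab
  | cbaababcccc => cababcccc => cababacc => cababaa => cabaa => caa => c
  | abccac => abaac => aac => c

aa->; baa->a; cc->a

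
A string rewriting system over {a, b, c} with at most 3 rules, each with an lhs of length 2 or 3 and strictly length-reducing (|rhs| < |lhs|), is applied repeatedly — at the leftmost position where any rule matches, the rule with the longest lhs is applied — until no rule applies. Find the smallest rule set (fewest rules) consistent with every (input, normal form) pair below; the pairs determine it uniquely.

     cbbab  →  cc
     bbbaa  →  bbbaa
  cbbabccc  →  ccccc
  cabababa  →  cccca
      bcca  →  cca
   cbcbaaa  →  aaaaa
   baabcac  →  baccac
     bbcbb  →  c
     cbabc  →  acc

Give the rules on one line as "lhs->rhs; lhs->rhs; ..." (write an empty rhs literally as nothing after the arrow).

  | cbbab => abab => cab => cc
  | bbbaa
  | cbbabccc => ababccc => cabccc => ccccc
  | cabababa => ccababa => cccaba => cccca

ab->c; bc->c; cb->a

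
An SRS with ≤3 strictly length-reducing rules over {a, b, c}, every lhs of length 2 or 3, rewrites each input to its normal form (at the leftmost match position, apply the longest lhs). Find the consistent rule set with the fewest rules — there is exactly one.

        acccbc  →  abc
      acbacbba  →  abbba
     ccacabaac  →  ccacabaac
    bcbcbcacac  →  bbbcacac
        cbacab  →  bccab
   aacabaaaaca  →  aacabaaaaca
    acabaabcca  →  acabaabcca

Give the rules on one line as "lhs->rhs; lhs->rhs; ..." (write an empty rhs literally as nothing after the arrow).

  | acccbc => accbc => acbc => abc
  | acbacbba => abccbba => abcbba => abbba
  | ccacabaac
  | bcbcbcacac => bbcbcacac => bbbcacac

cb->b; cba->bc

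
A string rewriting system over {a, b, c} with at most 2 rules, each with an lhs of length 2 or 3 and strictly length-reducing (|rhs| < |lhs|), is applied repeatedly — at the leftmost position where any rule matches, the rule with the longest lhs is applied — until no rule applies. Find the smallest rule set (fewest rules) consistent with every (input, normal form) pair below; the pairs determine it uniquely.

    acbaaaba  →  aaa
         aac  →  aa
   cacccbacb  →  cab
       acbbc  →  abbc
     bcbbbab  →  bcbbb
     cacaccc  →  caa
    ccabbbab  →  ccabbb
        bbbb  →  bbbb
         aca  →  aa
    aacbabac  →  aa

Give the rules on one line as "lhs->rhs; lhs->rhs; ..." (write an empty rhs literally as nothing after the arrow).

  | acbaaaba => abaaaba => aaaba => aaa
  | aac => aa
  | cacccbacb => caccbacb => cacbacb => cabacb => cacb => cab
  | acbbc => abbc

ac->a; ba->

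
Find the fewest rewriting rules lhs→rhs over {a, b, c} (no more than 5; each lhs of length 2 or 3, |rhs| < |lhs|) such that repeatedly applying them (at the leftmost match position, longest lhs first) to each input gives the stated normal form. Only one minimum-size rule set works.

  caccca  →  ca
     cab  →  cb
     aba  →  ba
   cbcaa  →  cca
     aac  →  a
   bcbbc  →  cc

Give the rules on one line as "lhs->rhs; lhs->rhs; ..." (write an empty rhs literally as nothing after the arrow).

  | caccca => cacca => caca => caa => ca
  | cab => cb
  | aba => ba
  | cbcaa => ccaa => cca

aa->a; ab->b; ac->a; bc->c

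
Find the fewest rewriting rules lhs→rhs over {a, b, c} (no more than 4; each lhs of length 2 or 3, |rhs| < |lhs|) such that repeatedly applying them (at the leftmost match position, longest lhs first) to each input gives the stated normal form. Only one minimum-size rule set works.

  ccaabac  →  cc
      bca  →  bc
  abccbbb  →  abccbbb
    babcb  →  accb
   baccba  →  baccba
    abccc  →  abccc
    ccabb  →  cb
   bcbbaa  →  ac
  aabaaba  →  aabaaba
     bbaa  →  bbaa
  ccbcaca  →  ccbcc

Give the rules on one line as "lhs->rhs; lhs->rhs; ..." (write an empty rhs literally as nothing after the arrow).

bab->ac; bcb->ba; ca->c; cab->

  | ccaabac => ccabac => cac => cc
  | bca => bc
  | abccbbb
  | babcb => accb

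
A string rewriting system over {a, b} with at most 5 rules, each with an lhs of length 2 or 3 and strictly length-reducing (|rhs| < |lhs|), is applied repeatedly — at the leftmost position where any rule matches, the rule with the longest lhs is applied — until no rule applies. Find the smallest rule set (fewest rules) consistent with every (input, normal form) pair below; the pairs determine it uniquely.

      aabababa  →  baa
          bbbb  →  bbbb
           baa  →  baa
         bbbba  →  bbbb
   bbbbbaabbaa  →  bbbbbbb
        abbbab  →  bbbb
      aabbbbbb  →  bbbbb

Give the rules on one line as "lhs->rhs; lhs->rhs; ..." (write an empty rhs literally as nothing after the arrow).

aab->; ab->b; bab->ba; bba->bb

  | aabababa => ababa => baba => baa
  | bbbb
  | baa
  | bbbba => bbbb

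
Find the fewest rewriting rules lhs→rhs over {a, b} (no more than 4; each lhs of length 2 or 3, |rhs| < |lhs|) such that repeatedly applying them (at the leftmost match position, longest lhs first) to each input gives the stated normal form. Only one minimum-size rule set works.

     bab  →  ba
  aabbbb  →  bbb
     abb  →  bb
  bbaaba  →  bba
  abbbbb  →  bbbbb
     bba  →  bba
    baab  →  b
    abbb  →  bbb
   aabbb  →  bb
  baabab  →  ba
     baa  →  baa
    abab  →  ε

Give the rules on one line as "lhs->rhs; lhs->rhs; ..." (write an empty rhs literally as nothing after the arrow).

  | bab => ba
  | aabbbb => bbb
  | abb => bb
  | bbaaba => bba

aab->; ab->a; abb->bb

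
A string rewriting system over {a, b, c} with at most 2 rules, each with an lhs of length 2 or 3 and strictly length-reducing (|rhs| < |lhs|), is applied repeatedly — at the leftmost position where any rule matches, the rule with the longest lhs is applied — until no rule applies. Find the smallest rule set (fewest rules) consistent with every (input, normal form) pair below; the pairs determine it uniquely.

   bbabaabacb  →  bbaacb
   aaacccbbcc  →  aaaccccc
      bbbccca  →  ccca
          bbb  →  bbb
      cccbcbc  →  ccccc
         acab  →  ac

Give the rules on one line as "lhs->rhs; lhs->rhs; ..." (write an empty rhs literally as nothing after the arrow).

ab->; bc->c

  | bbabaabacb => bbaabacb => bbaacb
  | aaacccbbcc => aaacccbcc => aaaccccc
  | bbbccca => bbccca => bccca => ccca
  | bbb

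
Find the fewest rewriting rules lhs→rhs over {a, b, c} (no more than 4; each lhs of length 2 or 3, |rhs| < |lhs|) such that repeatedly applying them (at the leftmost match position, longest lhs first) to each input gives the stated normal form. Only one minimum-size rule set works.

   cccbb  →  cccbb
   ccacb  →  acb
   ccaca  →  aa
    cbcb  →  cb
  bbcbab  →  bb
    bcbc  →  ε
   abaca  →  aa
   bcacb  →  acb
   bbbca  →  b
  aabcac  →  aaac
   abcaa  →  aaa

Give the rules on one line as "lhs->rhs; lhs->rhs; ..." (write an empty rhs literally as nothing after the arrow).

  | cccbb
  | ccacb => cacb => acb
  | ccaca => caca => aca => aa
  | cbcb => cb

ba->; bc->; ca->a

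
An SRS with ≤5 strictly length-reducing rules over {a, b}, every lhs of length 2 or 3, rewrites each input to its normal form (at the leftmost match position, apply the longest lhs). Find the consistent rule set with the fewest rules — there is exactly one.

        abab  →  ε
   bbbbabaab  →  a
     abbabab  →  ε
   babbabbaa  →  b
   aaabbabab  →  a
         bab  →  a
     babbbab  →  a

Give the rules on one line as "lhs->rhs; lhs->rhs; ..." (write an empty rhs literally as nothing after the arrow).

  | abab => ab => ε
  | bbbbabaab => abbabaab => babaab => bbaab => aab => a
  | abbabab => babab => bbab => ab => ε
  | babbabbaa => bbbabbaa => ababbaa => abbaa => baa => ba => b

ab->; ba->b; bb->a; bba->a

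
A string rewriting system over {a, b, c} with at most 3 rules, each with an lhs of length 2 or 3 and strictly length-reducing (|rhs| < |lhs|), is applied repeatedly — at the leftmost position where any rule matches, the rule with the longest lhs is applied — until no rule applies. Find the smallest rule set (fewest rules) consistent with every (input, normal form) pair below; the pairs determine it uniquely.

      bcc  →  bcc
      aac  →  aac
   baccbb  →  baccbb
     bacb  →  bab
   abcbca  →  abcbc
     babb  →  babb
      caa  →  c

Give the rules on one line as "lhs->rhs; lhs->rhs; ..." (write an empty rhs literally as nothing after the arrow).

acb->ab; ca->c

  | bcc
  | aac
  | baccbb
  | bacb => bab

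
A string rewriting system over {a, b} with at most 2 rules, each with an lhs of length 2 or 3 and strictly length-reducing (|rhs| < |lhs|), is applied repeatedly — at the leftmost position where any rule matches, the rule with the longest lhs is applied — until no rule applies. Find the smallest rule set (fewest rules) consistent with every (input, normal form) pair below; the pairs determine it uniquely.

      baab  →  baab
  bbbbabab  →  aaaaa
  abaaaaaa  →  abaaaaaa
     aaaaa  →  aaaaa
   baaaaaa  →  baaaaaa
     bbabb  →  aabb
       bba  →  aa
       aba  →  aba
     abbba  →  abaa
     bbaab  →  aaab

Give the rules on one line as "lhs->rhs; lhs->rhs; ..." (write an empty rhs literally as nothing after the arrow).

bab->aa; bba->aa

  | baab
  | bbbbabab => bbaabab => aaabab => aaaaa
  | abaaaaaa
  | aaaaa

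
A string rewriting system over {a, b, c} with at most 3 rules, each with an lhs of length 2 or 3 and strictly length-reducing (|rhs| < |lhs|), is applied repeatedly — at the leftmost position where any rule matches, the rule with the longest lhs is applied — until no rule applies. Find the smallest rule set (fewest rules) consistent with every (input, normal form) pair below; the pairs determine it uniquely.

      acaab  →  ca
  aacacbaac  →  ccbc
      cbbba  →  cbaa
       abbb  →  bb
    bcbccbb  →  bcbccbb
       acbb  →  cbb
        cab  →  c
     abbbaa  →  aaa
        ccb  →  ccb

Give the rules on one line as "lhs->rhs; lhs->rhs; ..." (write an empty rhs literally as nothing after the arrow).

  | acaab => caab => ca
  | aacacbaac => acacbaac => cacbaac => ccbaac => ccbac => ccbc
  | cbbba => cbaa
  | abbb => bb

ab->; ac->c; bba->aa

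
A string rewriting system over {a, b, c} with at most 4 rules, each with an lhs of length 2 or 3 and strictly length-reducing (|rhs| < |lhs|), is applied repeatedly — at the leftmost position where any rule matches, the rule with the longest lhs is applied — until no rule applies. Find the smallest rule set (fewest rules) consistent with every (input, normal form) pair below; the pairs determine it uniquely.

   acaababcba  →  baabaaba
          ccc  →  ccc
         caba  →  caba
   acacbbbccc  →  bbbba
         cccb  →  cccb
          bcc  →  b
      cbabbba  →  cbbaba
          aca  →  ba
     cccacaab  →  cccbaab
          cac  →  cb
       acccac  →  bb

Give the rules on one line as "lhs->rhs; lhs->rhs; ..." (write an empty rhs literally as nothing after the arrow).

  | acaababcba => baababcba => baabaaba
  | ccc
  | caba
  | acacbbbccc => bacbbbccc => bbbbbccc => bbbbacc => bbbbbc => bbbba

abb->ba; ac->b; bc->a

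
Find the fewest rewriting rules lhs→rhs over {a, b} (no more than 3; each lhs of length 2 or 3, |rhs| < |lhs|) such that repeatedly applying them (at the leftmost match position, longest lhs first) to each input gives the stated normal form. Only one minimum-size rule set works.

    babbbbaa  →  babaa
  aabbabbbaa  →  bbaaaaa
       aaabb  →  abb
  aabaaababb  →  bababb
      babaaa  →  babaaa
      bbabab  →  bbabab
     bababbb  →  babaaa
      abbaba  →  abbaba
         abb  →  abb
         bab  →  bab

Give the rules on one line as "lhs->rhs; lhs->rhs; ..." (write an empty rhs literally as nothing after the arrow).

aab->b; bbb->aa

  | babbbbaa => baaabaa => babaa
  | aabbabbbaa => bbabbbaa => bbaaaaa
  | aaabb => abb
  | aabaaababb => baaababb => bababb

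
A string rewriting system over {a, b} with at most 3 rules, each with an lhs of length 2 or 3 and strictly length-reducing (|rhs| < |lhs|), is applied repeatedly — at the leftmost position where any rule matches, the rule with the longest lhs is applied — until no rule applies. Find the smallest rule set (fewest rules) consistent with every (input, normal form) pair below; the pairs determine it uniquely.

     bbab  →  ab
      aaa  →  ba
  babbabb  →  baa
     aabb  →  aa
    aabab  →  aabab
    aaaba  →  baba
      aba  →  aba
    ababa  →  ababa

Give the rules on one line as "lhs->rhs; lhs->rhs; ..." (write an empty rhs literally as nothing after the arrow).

  | bbab => ab
  | aaa => ba
  | babbabb => baabb => baa
  | aabb => aa

aaa->ba; bb->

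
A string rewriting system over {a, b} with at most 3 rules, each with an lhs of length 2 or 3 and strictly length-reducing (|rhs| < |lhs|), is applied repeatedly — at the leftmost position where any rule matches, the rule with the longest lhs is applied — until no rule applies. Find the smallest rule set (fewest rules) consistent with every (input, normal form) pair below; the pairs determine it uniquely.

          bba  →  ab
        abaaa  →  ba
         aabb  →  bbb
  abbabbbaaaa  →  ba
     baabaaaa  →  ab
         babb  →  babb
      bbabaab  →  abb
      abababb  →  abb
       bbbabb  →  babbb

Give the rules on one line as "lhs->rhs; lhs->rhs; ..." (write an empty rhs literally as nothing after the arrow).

aa->b; aba->a; bba->ab

  | bba => ab
  | abaaa => aaa => ba
  | aabb => bbb
  | abbabbbaaaa => aabbbbaaaa => bbbbbaaaa => bbbabaaa => babbaaa => baabaa => bbbaa => baba => ba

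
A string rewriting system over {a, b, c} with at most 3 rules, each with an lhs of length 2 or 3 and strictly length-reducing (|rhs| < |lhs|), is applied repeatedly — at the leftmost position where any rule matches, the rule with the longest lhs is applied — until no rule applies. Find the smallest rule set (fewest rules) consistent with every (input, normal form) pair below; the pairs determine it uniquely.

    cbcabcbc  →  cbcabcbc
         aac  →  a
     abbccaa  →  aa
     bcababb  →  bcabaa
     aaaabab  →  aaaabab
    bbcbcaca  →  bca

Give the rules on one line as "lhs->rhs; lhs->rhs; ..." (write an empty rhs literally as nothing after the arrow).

ac->; bb->a

  | cbcabcbc
  | aac => a
  | abbccaa => aaccaa => acaa => aa
  | bcababb => bcabaa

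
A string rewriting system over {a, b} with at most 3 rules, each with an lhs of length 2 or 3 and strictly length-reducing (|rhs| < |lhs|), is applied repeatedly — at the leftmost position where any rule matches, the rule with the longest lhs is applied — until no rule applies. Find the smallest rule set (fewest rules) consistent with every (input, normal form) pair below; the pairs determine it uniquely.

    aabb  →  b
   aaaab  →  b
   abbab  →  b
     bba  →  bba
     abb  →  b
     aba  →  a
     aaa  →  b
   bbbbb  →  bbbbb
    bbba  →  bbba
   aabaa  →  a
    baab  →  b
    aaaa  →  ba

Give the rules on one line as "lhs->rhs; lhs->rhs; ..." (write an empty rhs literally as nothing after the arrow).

aa->a; aaa->b; ab->

  | aabb => abb => b
  | aaaab => bab => b
  | abbab => bab => b
  | bba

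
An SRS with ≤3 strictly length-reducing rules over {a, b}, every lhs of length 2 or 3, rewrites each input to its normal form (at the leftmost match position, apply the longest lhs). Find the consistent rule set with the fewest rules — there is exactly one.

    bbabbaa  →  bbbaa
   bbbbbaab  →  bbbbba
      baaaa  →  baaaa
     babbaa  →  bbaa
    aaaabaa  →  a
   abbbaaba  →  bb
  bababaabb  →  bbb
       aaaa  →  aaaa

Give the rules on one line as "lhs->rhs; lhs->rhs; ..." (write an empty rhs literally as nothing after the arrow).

ab->; aba->b

  | bbabbaa => bbbaa
  | bbbbbaab => bbbbba
  | baaaa
  | babbaa => bbaa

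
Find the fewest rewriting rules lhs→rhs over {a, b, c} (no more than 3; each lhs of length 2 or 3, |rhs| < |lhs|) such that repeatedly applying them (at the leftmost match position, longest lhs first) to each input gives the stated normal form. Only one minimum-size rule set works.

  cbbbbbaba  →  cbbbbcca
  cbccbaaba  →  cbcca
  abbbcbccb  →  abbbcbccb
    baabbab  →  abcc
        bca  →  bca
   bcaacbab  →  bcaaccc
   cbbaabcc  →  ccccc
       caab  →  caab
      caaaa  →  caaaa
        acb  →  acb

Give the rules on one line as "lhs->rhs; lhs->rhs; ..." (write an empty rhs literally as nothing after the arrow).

ba->; bab->cc

  | cbbbbbaba => cbbbbcca
  | cbccbaaba => cbccaba => cbcca
  | abbbcbccb
  | baabbab => abbab => abcc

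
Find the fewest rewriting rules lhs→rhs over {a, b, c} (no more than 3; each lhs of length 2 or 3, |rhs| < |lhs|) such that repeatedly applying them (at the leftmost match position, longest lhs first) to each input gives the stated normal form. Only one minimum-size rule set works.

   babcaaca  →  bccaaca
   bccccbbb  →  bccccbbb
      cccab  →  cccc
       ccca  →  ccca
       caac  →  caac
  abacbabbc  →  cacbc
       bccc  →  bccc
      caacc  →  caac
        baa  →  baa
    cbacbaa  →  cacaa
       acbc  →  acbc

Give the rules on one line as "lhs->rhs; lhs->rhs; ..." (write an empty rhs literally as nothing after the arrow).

  | babcaaca => bccaaca
  | bccccbbb
  | cccab => cccc
  | ccca

ab->c; acc->ac; cba->ca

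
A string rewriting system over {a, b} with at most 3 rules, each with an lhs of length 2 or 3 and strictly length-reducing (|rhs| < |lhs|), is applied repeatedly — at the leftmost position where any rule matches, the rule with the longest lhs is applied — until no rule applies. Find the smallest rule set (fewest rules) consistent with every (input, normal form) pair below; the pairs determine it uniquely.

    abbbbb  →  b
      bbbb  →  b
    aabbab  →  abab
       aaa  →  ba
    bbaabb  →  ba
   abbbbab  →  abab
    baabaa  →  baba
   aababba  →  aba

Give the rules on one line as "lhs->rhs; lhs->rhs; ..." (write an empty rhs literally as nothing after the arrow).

  | abbbbb => aabbb => bbbb => abb => aa => b
  | bbbb => abb => aa => b
  | aabbab => bbbab => abab
  | aaa => ba

aa->b; baa->ba; bb->a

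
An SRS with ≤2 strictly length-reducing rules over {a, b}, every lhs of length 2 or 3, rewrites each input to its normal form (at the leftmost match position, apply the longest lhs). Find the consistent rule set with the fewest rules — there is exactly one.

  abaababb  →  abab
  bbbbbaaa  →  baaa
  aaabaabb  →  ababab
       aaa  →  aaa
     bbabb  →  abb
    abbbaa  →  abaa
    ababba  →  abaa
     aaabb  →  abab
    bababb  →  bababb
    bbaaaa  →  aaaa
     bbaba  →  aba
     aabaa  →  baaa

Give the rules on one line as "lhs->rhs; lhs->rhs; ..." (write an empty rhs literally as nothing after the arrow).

  | abaababb => abbaabb => aaabb => abab
  | bbbbbaaa => bbbaaa => baaa
  | aaabaabb => abaaabb => ababab
  | aaa

aab->ba; bba->a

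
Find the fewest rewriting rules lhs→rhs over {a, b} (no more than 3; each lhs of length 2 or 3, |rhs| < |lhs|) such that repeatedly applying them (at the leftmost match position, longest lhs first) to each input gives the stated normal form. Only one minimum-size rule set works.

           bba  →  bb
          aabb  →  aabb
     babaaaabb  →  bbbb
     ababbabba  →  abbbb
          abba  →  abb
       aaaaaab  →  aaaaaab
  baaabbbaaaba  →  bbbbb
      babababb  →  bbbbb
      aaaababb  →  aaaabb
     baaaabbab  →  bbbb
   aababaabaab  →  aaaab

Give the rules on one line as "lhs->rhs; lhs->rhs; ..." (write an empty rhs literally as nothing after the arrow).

aba->a; ba->b

  | bba => bb
  | aabb
  | babaaaabb => bbaaaabb => bbaaabb => bbaabb => bbabb => bbbb
  | ababbabba => abbabba => abbbba => abbbb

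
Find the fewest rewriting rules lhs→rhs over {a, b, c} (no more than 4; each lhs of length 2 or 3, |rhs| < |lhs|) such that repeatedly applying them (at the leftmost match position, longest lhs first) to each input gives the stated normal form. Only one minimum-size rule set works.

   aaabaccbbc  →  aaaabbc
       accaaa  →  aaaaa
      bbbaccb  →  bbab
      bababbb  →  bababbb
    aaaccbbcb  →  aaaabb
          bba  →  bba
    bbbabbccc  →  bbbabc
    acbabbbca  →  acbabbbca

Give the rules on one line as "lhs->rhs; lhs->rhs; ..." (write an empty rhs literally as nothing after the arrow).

  | aaabaccbbc => aaaccbbc => aaaabbc
  | accaaa => aaaaa
  | bbbaccb => bbccb => bbab
  | bababbb

bac->c; bcb->b; cc->a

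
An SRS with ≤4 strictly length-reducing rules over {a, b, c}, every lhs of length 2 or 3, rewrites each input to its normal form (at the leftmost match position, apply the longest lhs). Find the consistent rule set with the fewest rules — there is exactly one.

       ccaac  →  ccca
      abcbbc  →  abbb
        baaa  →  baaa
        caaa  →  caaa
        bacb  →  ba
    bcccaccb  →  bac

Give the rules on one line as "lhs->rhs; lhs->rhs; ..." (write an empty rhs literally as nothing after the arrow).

aac->ca; bc->b; cb->

  | ccaac => ccca
  | abcbbc => abbbc => abbb
  | baaa
  | caaa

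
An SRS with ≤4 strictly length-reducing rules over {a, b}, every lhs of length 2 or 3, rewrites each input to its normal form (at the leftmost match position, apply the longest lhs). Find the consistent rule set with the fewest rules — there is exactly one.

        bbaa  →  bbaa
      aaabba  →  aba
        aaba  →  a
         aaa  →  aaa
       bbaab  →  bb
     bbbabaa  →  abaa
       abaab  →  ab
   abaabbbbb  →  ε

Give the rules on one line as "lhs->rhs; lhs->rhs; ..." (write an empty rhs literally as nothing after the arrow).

  | bbaa
  | aaabba => aba
  | aaba => a
  | aaa

aab->; abb->; bbb->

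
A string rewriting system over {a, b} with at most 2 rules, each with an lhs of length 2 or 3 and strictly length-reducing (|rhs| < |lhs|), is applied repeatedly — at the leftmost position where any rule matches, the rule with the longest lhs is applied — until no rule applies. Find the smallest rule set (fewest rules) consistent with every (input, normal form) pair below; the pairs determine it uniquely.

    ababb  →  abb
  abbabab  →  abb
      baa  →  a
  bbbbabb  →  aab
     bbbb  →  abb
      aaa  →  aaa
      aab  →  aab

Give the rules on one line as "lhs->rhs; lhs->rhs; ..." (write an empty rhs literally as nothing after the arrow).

  | ababb => abb
  | abbabab => abbab => abb
  | baa => a
  | bbbbabb => abbabb => abbb => aab

ba->; bbb->ab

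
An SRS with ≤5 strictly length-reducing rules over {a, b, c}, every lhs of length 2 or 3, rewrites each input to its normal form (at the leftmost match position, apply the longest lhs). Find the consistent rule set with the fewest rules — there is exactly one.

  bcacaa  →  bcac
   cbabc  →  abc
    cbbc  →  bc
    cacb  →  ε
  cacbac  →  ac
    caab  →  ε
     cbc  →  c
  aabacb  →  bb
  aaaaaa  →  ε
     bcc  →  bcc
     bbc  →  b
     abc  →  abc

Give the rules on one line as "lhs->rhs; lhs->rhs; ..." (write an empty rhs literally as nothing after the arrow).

  | bcacaa => bcac
  | cbabc => abc
  | cbbc => bc
  | cacb => cb => ε

aa->; acb->b; bbc->b; cb->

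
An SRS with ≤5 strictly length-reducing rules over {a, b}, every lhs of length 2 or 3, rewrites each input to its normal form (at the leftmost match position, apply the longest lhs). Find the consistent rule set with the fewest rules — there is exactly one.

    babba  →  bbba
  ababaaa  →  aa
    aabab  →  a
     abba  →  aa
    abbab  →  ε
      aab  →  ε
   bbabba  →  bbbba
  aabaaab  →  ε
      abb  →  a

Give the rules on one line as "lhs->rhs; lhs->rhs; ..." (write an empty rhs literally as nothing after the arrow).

  | babba => bbba
  | ababaaa => aabaaa => aaa => aa
  | aabab => ab => a
  | abba => aba => aa

aaa->aa; aab->; ab->a; bab->bb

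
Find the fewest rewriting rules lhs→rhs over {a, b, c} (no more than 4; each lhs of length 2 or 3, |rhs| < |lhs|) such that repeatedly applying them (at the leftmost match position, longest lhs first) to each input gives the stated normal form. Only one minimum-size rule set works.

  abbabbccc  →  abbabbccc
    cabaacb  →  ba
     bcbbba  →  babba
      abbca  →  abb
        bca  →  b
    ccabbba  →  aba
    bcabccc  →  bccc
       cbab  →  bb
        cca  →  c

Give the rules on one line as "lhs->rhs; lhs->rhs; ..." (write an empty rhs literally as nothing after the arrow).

  | abbabbccc
  | cabaacb => aacb => bcb => ba
  | bcbbba => babba
  | abbca => abb

aa->b; ca->; cab->; cb->a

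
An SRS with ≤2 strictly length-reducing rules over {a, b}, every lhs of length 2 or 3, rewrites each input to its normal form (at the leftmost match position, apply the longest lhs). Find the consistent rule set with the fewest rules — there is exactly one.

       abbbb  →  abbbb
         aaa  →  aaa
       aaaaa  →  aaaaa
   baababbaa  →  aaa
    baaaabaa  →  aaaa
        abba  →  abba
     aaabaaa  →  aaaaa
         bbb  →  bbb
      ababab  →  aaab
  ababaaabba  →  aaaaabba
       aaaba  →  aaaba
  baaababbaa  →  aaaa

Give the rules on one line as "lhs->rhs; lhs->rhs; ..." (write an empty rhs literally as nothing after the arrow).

baa->a; bab->a

  | abbbb
  | aaa
  | aaaaa
  | baababbaa => ababbaa => aabaa => aaa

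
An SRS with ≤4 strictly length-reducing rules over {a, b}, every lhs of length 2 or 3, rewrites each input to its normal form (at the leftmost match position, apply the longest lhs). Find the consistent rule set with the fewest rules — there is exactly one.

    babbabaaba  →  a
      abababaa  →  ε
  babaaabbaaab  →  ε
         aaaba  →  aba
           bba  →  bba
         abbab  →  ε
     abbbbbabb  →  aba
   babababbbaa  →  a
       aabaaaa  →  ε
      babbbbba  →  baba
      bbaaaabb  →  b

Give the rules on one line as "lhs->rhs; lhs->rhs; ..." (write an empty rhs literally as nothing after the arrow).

aa->; aab->; abb->a; baa->a

  | babbabaaba => baabaaba => abaaba => aaba => a
  | abababaa => ababaa => abaa => aa => ε
  | babaaabbaaab => baaabbaaab => aabbaaab => baaab => aab => ε
  | aaaba => aba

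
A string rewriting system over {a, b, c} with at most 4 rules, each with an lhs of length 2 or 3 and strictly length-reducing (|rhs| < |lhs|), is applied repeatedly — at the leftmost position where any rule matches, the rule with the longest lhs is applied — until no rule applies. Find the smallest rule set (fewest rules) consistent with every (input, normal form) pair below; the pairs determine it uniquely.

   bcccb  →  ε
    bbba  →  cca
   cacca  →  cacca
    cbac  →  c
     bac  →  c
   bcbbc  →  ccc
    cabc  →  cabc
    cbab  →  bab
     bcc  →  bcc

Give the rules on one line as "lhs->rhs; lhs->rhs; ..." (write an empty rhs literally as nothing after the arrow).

  | bcccb => bccb => bcb => bb => ε
  | bbba => cca
  | cacca
  | cbac => bac => c

bac->c; bb->; bbb->cc; cb->b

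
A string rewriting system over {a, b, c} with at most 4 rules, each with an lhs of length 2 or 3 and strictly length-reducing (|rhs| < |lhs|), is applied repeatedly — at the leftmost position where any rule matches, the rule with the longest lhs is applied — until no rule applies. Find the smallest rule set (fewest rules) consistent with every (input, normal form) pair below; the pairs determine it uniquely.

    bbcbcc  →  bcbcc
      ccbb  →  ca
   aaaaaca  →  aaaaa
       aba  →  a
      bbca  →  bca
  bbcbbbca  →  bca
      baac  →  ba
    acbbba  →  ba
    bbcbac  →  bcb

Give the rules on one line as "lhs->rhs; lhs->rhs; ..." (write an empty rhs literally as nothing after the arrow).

ab->; ac->; bb->b; cbb->a

  | bbcbcc => bcbcc
  | ccbb => ca
  | aaaaaca => aaaaa
  | aba => a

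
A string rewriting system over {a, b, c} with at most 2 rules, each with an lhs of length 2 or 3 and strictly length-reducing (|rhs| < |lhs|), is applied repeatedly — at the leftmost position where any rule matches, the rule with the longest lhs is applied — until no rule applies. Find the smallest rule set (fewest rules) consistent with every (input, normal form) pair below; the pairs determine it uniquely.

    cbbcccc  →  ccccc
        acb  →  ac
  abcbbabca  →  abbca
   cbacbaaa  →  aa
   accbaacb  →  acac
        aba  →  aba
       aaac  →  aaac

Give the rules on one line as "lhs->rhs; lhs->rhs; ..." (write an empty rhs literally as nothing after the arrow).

cb->c; cba->

  | cbbcccc => cbcccc => ccccc
  | acb => ac
  | abcbbabca => abcbabca => abbca
  | cbacbaaa => cbaaa => aa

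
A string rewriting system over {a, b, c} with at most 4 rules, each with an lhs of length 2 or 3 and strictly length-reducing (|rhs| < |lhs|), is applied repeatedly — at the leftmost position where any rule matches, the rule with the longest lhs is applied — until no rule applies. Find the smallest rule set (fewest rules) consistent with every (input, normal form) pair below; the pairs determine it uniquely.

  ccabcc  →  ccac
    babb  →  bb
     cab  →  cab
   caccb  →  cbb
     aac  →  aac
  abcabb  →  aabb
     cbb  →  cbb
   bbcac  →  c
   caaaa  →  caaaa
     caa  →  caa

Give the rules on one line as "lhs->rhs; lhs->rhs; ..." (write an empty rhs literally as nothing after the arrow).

acc->b; ba->; bc->

  | ccabcc => ccac
  | babb => bb
  | cab
  | caccb => cbb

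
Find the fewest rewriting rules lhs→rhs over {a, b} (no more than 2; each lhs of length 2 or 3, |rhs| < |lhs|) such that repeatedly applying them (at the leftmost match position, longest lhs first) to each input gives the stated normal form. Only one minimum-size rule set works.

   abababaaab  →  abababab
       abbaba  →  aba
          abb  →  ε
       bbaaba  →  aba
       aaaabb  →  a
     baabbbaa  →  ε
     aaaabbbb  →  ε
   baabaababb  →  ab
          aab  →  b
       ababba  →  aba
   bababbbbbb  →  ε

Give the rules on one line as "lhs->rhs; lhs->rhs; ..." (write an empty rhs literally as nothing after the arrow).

  | abababaaab => abababab
  | abbaba => aaaba => aba
  | abb => aa => ε
  | bbaaba => aaaba => aba

aa->; bb->a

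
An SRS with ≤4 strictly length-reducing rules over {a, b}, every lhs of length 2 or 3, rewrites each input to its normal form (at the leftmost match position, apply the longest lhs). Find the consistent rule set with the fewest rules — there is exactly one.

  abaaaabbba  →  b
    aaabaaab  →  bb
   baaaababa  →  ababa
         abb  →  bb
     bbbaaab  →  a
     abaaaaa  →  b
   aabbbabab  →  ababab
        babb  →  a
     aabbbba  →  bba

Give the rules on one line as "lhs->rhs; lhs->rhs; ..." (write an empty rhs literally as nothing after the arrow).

aa->b; abb->bb; bbb->a

  | abaaaabbba => abbaabbba => bbaabbba => bbbbbba => abbba => bbba => aa => b
  | aaabaaab => babaaab => babbab => bbbab => aab => bb
  | baaaababa => bbaababa => bbbbaba => ababa
  | abb => bb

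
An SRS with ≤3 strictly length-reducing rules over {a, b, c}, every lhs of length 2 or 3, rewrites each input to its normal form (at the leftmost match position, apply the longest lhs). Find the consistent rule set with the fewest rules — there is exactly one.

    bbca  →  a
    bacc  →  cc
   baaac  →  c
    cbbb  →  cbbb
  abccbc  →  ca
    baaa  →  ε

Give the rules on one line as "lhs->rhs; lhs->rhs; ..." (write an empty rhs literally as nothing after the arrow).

aa->; ba->; bc->a

  | bbca => baa => a
  | bacc => cc
  | baaac => aac => c
  | cbbb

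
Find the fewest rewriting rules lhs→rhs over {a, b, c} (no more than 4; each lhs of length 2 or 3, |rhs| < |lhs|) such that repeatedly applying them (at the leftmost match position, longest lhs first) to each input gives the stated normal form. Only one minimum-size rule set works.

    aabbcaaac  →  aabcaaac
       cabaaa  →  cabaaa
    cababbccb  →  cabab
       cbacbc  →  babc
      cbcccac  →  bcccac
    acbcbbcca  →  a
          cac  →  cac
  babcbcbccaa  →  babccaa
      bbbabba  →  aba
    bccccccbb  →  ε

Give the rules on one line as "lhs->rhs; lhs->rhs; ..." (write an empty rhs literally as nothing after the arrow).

acc->; bb->b; bbb->; cb->b

  | aabbcaaac => aabcaaac
  | cabaaa
  | cababbccb => cababccb => cababcb => cababb => cabab
  | cbacbc => bacbc => babc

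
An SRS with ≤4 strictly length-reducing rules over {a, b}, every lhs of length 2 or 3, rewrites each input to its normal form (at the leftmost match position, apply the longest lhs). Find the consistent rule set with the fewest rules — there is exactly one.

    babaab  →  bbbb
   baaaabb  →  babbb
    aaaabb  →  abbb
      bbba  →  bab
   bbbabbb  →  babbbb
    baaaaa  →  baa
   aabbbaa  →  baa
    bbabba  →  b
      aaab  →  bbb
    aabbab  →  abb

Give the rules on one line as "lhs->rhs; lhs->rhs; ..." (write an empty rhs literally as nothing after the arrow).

  | babaab => baaab => bbbb
  | baaaabb => bbbabb => babbb
  | aaaabb => bbabb => abbb
  | bbba => bab

aaa->bb; aab->b; aba->aa; bba->ab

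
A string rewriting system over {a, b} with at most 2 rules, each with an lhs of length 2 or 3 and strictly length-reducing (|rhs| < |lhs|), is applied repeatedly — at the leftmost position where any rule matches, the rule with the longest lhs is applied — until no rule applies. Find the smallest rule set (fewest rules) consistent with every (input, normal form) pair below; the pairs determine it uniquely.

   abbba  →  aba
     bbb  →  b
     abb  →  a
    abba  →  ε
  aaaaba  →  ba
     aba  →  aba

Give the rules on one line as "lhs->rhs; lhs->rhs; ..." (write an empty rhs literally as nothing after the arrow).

  | abbba => aba
  | bbb => b
  | abb => a
  | abba => aa => ε

aa->; bb->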